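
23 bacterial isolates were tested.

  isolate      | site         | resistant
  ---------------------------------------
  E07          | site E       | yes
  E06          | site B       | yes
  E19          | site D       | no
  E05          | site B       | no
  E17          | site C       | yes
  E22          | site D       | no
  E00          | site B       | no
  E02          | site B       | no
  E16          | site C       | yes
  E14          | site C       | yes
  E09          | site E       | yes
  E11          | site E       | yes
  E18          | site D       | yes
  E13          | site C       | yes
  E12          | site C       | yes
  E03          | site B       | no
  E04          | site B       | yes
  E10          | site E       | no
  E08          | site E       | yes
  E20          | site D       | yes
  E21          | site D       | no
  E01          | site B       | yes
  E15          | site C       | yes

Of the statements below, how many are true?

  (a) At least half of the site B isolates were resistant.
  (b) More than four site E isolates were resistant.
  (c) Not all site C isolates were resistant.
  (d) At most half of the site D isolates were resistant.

1

(a) site B: |A| = 7, |A ∩ B| = 3; needs |A ∩ B| ≥ |A ∖ B| — false.
(b) site E: |A| = 5, |A ∩ B| = 4; needs |A ∩ B| > 4 — false.
(c) site C: |A| = 6, |A ∩ B| = 6; needs A ⊄ B (|A ∖ B| ≥ 1) — false.
(d) site D: |A| = 5, |A ∩ B| = 2; needs |A ∩ B| ≤ |A ∖ B| — true.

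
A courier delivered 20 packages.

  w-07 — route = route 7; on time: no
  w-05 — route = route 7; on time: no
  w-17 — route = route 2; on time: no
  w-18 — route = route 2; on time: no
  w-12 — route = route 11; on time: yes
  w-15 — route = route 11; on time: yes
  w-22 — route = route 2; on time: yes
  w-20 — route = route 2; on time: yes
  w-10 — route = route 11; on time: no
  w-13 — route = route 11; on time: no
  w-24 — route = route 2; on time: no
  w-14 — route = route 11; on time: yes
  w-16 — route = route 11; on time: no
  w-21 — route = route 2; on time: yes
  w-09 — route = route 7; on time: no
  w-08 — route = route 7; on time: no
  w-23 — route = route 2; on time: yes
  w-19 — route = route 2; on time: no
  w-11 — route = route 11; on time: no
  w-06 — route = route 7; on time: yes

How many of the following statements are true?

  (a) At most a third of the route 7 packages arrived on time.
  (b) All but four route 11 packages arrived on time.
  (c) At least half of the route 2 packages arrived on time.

3

(a) route 7: |A| = 5, |A ∩ B| = 1; needs |A ∩ B| / |A| ≤ 1/3 — true.
(b) route 11: |A| = 7, |A ∩ B| = 3; needs |A ∖ B| = 4 — true.
(c) route 2: |A| = 8, |A ∩ B| = 4; needs |A ∩ B| ≥ |A ∖ B| — true.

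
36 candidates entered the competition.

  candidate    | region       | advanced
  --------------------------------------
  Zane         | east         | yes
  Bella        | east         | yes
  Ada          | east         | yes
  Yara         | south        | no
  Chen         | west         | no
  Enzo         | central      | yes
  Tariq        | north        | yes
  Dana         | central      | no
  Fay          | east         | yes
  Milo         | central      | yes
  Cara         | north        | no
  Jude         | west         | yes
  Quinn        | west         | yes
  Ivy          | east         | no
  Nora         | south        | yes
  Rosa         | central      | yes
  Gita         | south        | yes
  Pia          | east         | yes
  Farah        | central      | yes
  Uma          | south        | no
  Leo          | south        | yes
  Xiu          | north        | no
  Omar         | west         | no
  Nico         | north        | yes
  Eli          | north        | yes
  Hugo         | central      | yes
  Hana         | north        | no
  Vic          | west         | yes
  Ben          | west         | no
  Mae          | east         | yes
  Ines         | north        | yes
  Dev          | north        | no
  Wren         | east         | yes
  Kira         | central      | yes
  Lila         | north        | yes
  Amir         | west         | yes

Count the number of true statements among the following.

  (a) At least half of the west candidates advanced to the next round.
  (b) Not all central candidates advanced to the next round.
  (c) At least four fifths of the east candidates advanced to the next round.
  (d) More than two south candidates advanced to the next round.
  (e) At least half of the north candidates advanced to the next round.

5

(a) west: |A| = 7, |A ∩ B| = 4; needs |A ∩ B| ≥ |A ∖ B| — true.
(b) central: |A| = 7, |A ∩ B| = 6; needs A ⊄ B (|A ∖ B| ≥ 1) — true.
(c) east: |A| = 8, |A ∩ B| = 7; needs |A ∩ B| / |A| ≥ 4/5 — true.
(d) south: |A| = 5, |A ∩ B| = 3; needs |A ∩ B| > 2 — true.
(e) north: |A| = 9, |A ∩ B| = 5; needs |A ∩ B| ≥ |A ∖ B| — true.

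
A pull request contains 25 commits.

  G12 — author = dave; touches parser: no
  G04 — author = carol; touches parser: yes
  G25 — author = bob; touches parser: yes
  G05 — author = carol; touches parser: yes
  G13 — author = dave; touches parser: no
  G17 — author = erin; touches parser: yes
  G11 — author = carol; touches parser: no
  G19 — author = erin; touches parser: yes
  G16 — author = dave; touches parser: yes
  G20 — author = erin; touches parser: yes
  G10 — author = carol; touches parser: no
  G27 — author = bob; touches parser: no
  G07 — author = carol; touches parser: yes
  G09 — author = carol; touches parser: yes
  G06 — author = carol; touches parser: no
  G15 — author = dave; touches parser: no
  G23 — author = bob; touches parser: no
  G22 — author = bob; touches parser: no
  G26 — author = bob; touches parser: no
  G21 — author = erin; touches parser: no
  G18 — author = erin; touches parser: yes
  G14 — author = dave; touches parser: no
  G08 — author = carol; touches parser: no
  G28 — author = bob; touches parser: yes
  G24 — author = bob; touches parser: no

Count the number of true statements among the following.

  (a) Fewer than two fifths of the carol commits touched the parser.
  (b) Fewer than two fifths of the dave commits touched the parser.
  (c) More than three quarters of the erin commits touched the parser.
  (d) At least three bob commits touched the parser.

(a) carol: |A| = 8, |A ∩ B| = 4; needs |A ∩ B| / |A| < 2/5 — false.
(b) dave: |A| = 5, |A ∩ B| = 1; needs |A ∩ B| / |A| < 2/5 — true.
(c) erin: |A| = 5, |A ∩ B| = 4; needs |A ∩ B| / |A| > 3/4 — true.
(d) bob: |A| = 7, |A ∩ B| = 2; needs |A ∩ B| ≥ 3 — false.

2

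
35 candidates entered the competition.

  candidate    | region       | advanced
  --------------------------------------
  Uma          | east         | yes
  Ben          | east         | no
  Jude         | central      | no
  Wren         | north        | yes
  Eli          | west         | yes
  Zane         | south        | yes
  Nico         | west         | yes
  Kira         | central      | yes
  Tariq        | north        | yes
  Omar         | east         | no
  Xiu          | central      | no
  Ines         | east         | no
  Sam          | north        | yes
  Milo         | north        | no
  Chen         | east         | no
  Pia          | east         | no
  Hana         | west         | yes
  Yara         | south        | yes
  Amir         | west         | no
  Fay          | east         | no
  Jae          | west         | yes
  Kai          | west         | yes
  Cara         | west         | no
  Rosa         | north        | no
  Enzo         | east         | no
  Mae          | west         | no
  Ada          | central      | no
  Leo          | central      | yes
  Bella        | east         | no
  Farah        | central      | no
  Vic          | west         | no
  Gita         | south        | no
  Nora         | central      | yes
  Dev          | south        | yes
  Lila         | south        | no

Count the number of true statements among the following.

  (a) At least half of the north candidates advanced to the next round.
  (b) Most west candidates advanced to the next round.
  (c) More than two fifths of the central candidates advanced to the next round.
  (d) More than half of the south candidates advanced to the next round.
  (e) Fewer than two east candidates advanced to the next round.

5

(a) north: |A| = 5, |A ∩ B| = 3; needs |A ∩ B| ≥ |A ∖ B| — true.
(b) west: |A| = 9, |A ∩ B| = 5; needs |A ∩ B| > |A ∖ B| — true.
(c) central: |A| = 7, |A ∩ B| = 3; needs |A ∩ B| / |A| > 2/5 — true.
(d) south: |A| = 5, |A ∩ B| = 3; needs |A ∩ B| > |A ∖ B| — true.
(e) east: |A| = 9, |A ∩ B| = 1; needs |A ∩ B| < 2 — true.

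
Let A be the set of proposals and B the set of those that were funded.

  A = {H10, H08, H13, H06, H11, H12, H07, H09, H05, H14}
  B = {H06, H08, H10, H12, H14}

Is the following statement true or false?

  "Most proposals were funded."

False

Truth condition: |A ∩ B| > |A ∖ B|.
A (the restrictor) = {H10, H08, H13, H06, H11, H12, H07, H09, H05, H14}, |A| = 10.
A ∩ B = {H10, H08, H06, H12, H14}, so |A ∩ B| = 5.
A ∖ B = {H13, H11, H07, H09, H05}, so |A ∖ B| = 5.
5 = 5, so the statement is false.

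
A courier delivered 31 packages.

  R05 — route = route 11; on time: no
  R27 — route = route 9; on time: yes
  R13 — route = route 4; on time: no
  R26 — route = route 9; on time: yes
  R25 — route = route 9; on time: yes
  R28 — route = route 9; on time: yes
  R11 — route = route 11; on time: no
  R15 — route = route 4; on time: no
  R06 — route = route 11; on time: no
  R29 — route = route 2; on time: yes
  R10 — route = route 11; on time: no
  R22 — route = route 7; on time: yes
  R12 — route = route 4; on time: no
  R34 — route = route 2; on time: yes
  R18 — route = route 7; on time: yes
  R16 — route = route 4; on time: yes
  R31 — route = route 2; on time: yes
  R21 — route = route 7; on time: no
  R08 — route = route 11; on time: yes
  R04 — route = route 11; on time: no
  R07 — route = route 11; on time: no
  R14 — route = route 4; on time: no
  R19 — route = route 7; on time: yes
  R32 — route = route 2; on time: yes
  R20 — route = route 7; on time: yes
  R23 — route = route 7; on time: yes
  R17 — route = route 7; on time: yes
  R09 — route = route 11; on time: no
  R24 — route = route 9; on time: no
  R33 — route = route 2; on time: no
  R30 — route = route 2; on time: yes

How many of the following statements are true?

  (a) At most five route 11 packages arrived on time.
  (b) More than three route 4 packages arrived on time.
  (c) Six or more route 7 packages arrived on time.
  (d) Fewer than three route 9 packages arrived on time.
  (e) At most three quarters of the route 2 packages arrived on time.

2

(a) route 11: |A| = 8, |A ∩ B| = 1; needs |A ∩ B| ≤ 5 — true.
(b) route 4: |A| = 5, |A ∩ B| = 1; needs |A ∩ B| > 3 — false.
(c) route 7: |A| = 7, |A ∩ B| = 6; needs |A ∩ B| ≥ 6 — true.
(d) route 9: |A| = 5, |A ∩ B| = 4; needs |A ∩ B| < 3 — false.
(e) route 2: |A| = 6, |A ∩ B| = 5; needs |A ∩ B| / |A| ≤ 3/4 — false.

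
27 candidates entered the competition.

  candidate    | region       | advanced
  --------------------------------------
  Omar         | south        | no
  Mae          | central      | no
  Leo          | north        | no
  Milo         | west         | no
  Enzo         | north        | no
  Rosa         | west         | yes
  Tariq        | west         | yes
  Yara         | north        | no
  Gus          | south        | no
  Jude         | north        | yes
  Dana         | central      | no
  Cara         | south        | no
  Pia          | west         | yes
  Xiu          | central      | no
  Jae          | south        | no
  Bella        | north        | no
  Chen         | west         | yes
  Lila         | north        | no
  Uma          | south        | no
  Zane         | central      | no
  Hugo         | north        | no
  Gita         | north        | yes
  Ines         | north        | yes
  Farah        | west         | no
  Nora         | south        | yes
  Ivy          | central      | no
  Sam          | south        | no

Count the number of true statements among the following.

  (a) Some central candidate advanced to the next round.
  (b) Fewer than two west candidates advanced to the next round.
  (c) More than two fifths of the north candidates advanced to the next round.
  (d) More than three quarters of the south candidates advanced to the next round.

0

(a) central: |A| = 5, |A ∩ B| = 0; needs A ∩ B ≠ ∅ (|A ∩ B| ≥ 1) — false.
(b) west: |A| = 6, |A ∩ B| = 4; needs |A ∩ B| < 2 — false.
(c) north: |A| = 9, |A ∩ B| = 3; needs |A ∩ B| / |A| > 2/5 — false.
(d) south: |A| = 7, |A ∩ B| = 1; needs |A ∩ B| / |A| > 3/4 — false.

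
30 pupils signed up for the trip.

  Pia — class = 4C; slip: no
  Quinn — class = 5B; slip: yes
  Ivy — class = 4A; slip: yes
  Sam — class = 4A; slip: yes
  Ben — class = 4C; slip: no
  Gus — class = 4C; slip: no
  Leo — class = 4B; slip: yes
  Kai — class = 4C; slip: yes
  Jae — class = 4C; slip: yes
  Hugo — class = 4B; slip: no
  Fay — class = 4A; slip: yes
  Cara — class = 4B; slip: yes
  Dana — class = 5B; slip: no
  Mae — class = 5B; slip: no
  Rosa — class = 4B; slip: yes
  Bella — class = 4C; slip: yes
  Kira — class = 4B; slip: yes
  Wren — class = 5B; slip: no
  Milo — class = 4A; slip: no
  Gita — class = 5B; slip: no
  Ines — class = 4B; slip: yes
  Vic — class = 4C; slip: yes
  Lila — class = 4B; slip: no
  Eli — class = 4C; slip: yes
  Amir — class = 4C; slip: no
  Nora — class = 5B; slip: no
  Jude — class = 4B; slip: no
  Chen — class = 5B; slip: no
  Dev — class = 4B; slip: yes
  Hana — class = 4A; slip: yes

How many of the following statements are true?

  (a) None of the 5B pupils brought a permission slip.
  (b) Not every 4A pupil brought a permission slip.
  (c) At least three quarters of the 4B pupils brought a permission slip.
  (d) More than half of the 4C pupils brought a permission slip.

(a) 5B: |A| = 7, |A ∩ B| = 1; needs A ∩ B = ∅ (|A ∩ B| = 0) — false.
(b) 4A: |A| = 5, |A ∩ B| = 4; needs A ⊄ B (|A ∖ B| ≥ 1) — true.
(c) 4B: |A| = 9, |A ∩ B| = 6; needs |A ∩ B| / |A| ≥ 3/4 — false.
(d) 4C: |A| = 9, |A ∩ B| = 5; needs |A ∩ B| > |A ∖ B| — true.

2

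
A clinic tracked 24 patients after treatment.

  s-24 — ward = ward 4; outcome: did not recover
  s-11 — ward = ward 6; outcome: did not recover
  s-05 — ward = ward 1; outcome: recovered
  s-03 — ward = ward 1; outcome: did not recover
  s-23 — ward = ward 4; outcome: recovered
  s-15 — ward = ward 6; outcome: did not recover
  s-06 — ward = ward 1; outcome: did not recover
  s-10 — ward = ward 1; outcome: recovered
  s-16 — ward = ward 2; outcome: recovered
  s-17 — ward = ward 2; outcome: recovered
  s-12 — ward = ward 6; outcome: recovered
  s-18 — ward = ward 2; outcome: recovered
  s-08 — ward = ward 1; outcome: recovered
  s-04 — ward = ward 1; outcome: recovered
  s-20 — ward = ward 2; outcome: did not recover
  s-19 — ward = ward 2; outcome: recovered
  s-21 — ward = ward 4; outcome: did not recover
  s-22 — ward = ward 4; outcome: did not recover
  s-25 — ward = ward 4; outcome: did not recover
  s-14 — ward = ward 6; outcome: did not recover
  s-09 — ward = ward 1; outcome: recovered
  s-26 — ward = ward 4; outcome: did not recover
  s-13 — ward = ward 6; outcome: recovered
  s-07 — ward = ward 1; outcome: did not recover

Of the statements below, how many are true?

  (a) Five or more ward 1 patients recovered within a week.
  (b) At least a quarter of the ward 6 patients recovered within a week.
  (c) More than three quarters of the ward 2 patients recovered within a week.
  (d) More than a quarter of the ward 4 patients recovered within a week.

3

(a) ward 1: |A| = 8, |A ∩ B| = 5; needs |A ∩ B| ≥ 5 — true.
(b) ward 6: |A| = 5, |A ∩ B| = 2; needs |A ∩ B| / |A| ≥ 1/4 — true.
(c) ward 2: |A| = 5, |A ∩ B| = 4; needs |A ∩ B| / |A| > 3/4 — true.
(d) ward 4: |A| = 6, |A ∩ B| = 1; needs |A ∩ B| / |A| > 1/4 — false.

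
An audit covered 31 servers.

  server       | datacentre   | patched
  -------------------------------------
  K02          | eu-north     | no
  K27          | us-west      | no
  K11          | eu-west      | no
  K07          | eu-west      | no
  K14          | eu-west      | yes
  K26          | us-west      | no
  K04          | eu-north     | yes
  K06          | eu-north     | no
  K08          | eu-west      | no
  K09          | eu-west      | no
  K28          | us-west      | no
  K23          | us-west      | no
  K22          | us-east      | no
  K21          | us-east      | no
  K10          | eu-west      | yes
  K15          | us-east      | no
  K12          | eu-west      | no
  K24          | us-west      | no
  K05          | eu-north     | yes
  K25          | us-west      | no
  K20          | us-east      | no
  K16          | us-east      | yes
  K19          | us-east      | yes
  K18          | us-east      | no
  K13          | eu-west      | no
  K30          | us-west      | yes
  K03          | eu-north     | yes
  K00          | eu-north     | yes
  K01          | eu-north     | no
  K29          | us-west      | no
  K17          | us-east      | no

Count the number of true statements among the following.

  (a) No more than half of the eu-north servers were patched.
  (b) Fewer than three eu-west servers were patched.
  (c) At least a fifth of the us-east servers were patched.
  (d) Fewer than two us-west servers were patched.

3

(a) eu-north: |A| = 7, |A ∩ B| = 4; needs |A ∩ B| ≤ |A ∖ B| — false.
(b) eu-west: |A| = 8, |A ∩ B| = 2; needs |A ∩ B| < 3 — true.
(c) us-east: |A| = 8, |A ∩ B| = 2; needs |A ∩ B| / |A| ≥ 1/5 — true.
(d) us-west: |A| = 8, |A ∩ B| = 1; needs |A ∩ B| < 2 — true.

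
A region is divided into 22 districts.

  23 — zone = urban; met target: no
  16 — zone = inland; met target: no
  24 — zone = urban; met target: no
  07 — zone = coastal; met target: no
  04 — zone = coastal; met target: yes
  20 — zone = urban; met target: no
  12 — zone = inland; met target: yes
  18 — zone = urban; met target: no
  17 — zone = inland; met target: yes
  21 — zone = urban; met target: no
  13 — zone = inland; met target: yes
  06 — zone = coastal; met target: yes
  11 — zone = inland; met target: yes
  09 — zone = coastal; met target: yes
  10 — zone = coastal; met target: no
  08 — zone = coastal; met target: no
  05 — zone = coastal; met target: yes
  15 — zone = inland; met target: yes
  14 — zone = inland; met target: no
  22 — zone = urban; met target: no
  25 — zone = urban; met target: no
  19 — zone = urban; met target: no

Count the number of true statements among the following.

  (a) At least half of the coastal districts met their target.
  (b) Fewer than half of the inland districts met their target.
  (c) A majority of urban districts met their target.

1

(a) coastal: |A| = 7, |A ∩ B| = 4; needs |A ∩ B| ≥ |A ∖ B| — true.
(b) inland: |A| = 7, |A ∩ B| = 5; needs |A ∩ B| < |A ∖ B| — false.
(c) urban: |A| = 8, |A ∩ B| = 0; needs |A ∩ B| > |A ∖ B| — false.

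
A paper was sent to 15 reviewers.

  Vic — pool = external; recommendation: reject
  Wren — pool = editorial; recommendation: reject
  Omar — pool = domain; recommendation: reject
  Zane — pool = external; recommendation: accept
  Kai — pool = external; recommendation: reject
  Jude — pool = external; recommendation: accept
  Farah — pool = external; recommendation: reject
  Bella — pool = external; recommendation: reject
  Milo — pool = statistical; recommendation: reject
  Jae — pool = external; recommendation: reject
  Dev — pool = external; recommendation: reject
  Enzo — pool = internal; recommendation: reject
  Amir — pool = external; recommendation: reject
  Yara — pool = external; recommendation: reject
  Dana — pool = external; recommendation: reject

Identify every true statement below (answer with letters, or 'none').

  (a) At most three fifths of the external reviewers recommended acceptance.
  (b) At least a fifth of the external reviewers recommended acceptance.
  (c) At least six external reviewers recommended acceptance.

(a)

|A| = 11, |A ∩ B| = 2, |A ∖ B| = 9.
(a) |A ∩ B| / |A| ≤ 3/5: holds.
(b) |A ∩ B| / |A| ≥ 1/5: fails.
(c) |A ∩ B| ≥ 6: fails.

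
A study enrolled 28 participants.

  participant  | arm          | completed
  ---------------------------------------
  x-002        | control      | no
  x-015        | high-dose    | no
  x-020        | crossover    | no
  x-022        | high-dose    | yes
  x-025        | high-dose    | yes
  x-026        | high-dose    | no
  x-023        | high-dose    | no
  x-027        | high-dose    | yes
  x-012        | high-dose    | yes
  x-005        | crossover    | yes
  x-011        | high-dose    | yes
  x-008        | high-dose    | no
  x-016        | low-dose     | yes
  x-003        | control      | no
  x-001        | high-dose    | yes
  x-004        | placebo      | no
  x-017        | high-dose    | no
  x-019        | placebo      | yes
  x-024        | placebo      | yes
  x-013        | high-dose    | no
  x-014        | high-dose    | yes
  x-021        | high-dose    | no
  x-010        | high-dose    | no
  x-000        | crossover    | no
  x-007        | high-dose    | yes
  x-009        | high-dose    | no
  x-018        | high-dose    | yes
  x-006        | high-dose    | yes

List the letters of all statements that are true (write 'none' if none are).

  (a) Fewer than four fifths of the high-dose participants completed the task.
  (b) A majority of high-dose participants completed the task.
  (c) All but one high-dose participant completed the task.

(a), (b)

|A| = 19, |A ∩ B| = 10, |A ∖ B| = 9.
(a) |A ∩ B| / |A| < 4/5: holds.
(b) |A ∩ B| > |A ∖ B|: holds.
(c) |A ∖ B| = 1: fails.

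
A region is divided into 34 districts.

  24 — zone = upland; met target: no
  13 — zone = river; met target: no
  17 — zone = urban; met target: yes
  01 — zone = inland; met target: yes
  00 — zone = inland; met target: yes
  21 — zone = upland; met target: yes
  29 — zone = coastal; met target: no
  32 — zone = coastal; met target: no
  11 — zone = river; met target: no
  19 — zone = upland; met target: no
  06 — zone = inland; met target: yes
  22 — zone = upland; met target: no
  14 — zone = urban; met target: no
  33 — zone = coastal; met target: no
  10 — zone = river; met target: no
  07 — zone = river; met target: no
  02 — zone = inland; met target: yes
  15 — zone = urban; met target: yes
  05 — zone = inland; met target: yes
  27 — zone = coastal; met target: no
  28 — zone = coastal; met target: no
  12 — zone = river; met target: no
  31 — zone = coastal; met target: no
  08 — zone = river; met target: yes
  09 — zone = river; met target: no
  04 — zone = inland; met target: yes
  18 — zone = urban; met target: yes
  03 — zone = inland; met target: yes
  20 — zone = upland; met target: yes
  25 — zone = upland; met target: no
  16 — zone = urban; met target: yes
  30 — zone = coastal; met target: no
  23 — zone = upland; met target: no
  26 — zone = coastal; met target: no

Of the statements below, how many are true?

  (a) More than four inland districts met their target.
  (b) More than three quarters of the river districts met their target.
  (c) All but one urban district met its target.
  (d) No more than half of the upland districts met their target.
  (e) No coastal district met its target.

(a) inland: |A| = 7, |A ∩ B| = 7; needs |A ∩ B| > 4 — true.
(b) river: |A| = 7, |A ∩ B| = 1; needs |A ∩ B| / |A| > 3/4 — false.
(c) urban: |A| = 5, |A ∩ B| = 4; needs |A ∖ B| = 1 — true.
(d) upland: |A| = 7, |A ∩ B| = 2; needs |A ∩ B| ≤ |A ∖ B| — true.
(e) coastal: |A| = 8, |A ∩ B| = 0; needs A ∩ B = ∅ (|A ∩ B| = 0) — true.

4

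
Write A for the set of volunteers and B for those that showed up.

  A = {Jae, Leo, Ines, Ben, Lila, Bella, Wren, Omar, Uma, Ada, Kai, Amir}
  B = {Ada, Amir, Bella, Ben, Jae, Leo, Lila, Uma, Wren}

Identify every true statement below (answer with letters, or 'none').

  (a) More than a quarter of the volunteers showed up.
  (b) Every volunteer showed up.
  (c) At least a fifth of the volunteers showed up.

|A| = 12, |A ∩ B| = 9, |A ∖ B| = 3.
(a) |A ∩ B| / |A| > 1/4: holds.
(b) A ⊆ B, i.e. every element of A is in B (|A ∖ B| = 0): fails.
(c) |A ∩ B| / |A| ≥ 1/5: holds.

(a), (c)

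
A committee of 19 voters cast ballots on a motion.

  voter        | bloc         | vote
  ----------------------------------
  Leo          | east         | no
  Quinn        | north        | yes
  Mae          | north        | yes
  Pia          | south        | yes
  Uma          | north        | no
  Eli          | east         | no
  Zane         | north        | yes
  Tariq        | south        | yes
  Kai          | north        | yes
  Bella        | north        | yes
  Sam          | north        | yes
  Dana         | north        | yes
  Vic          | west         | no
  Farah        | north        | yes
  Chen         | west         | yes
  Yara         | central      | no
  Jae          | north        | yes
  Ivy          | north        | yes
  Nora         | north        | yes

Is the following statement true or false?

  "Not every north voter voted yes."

'Not every north voter voted yes' holds iff A ⊄ B (|A ∖ B| ≥ 1).
A (the restrictor) = {Quinn, Mae, Uma, Zane, Kai, Bella, Sam, Dana, Farah, Jae, Ivy, Nora}, |A| = 12.
A ∖ B = {Uma}, so |A ∖ B| = 1.
So the statement is true.

True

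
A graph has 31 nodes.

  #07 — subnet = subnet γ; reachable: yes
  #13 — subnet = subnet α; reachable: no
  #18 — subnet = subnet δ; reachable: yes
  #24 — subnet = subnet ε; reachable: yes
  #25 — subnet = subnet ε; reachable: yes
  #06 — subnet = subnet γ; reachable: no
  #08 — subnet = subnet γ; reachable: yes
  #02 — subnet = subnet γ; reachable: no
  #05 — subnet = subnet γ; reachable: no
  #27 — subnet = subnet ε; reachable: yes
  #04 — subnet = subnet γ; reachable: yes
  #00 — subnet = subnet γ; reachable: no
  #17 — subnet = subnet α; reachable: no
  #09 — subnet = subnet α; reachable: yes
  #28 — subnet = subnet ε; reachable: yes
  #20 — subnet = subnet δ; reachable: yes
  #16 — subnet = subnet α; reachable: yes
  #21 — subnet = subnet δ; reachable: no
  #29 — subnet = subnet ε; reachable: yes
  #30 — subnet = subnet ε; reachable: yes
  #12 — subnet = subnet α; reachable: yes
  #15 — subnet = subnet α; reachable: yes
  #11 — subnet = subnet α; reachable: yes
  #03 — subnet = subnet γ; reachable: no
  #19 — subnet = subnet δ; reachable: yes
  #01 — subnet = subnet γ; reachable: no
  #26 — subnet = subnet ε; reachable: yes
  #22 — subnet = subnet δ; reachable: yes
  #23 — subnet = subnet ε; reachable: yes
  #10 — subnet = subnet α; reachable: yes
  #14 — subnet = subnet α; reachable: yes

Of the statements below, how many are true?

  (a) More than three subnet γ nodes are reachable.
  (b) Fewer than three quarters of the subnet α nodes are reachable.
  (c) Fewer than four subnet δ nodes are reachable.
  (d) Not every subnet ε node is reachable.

(a) subnet γ: |A| = 9, |A ∩ B| = 3; needs |A ∩ B| > 3 — false.
(b) subnet α: |A| = 9, |A ∩ B| = 7; needs |A ∩ B| / |A| < 3/4 — false.
(c) subnet δ: |A| = 5, |A ∩ B| = 4; needs |A ∩ B| < 4 — false.
(d) subnet ε: |A| = 8, |A ∩ B| = 8; needs A ⊄ B (|A ∖ B| ≥ 1) — false.

0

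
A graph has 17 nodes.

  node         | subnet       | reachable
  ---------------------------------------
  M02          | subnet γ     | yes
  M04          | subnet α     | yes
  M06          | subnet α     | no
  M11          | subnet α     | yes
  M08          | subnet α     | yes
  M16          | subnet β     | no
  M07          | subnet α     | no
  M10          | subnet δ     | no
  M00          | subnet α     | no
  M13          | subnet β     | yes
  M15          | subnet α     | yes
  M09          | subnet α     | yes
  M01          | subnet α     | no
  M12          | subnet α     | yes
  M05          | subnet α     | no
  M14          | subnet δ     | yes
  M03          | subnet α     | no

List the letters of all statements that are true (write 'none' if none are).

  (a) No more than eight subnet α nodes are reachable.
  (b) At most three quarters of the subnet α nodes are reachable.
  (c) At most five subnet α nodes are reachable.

|A| = 12, |A ∩ B| = 6, |A ∖ B| = 6.
(a) |A ∩ B| ≤ 8: holds.
(b) |A ∩ B| / |A| ≤ 3/4: holds.
(c) |A ∩ B| ≤ 5: fails.

(a), (b)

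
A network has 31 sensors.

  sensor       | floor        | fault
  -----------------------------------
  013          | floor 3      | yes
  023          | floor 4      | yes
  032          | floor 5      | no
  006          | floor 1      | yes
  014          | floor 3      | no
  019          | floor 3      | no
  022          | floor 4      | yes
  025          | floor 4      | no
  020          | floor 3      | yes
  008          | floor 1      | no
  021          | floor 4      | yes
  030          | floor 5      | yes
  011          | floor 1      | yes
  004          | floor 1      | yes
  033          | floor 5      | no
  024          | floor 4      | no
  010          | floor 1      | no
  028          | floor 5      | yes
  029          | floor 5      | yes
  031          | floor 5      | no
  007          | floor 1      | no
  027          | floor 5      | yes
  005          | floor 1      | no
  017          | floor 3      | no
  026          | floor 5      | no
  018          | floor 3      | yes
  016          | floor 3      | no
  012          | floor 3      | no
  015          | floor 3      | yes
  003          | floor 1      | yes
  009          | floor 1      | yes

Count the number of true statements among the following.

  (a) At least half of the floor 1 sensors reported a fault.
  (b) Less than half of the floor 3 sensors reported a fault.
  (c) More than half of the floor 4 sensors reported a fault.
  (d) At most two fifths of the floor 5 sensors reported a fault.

3

(a) floor 1: |A| = 9, |A ∩ B| = 5; needs |A ∩ B| ≥ |A ∖ B| — true.
(b) floor 3: |A| = 9, |A ∩ B| = 4; needs |A ∩ B| < |A ∖ B| — true.
(c) floor 4: |A| = 5, |A ∩ B| = 3; needs |A ∩ B| > |A ∖ B| — true.
(d) floor 5: |A| = 8, |A ∩ B| = 4; needs |A ∩ B| / |A| ≤ 2/5 — false.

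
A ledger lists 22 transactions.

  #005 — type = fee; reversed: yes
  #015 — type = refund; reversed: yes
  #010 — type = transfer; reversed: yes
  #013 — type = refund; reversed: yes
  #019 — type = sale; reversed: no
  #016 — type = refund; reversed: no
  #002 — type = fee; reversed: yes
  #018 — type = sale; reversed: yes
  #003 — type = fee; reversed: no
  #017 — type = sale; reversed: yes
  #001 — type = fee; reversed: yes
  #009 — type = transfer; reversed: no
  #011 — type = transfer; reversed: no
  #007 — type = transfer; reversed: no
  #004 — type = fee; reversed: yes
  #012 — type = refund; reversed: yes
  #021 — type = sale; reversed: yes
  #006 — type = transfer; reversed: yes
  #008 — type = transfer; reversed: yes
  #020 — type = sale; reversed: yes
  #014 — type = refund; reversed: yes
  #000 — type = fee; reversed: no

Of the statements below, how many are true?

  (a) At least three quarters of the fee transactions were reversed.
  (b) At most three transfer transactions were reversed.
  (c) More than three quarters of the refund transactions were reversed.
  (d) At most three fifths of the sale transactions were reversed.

2

(a) fee: |A| = 6, |A ∩ B| = 4; needs |A ∩ B| / |A| ≥ 3/4 — false.
(b) transfer: |A| = 6, |A ∩ B| = 3; needs |A ∩ B| ≤ 3 — true.
(c) refund: |A| = 5, |A ∩ B| = 4; needs |A ∩ B| / |A| > 3/4 — true.
(d) sale: |A| = 5, |A ∩ B| = 4; needs |A ∩ B| / |A| ≤ 3/5 — false.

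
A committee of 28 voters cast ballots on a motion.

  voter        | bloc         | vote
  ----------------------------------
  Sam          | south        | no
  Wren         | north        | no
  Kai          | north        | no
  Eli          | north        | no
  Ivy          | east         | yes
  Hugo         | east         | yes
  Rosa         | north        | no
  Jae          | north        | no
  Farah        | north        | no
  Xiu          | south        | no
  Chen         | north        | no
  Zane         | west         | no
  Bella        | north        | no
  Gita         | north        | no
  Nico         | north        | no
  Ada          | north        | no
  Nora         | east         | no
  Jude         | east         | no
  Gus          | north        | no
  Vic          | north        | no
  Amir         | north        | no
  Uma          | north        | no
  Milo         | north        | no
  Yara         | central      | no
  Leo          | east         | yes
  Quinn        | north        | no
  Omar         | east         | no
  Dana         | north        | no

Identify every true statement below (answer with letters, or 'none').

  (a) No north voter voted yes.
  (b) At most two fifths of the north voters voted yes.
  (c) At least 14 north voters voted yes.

(a), (b)

|A| = 18, |A ∩ B| = 0, |A ∖ B| = 18.
(a) A ∩ B = ∅ (|A ∩ B| = 0): holds.
(b) |A ∩ B| / |A| ≤ 2/5: holds.
(c) |A ∩ B| ≥ 14: fails.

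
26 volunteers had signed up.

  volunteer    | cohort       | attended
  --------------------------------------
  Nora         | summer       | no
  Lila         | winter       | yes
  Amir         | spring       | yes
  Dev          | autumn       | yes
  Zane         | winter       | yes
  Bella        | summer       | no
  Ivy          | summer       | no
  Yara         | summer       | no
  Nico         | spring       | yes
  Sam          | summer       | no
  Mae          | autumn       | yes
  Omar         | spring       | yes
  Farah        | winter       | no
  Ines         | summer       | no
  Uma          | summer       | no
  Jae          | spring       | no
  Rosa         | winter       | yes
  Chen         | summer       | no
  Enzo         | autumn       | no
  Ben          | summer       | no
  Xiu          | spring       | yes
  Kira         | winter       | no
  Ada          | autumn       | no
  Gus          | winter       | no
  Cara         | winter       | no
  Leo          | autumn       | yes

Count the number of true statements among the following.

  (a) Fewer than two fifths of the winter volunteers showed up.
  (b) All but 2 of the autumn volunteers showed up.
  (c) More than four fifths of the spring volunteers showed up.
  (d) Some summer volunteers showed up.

1

(a) winter: |A| = 7, |A ∩ B| = 3; needs |A ∩ B| / |A| < 2/5 — false.
(b) autumn: |A| = 5, |A ∩ B| = 3; needs |A ∖ B| = 2 — true.
(c) spring: |A| = 5, |A ∩ B| = 4; needs |A ∩ B| / |A| > 4/5 — false.
(d) summer: |A| = 9, |A ∩ B| = 0; needs A ∩ B ≠ ∅ (|A ∩ B| ≥ 1) — false.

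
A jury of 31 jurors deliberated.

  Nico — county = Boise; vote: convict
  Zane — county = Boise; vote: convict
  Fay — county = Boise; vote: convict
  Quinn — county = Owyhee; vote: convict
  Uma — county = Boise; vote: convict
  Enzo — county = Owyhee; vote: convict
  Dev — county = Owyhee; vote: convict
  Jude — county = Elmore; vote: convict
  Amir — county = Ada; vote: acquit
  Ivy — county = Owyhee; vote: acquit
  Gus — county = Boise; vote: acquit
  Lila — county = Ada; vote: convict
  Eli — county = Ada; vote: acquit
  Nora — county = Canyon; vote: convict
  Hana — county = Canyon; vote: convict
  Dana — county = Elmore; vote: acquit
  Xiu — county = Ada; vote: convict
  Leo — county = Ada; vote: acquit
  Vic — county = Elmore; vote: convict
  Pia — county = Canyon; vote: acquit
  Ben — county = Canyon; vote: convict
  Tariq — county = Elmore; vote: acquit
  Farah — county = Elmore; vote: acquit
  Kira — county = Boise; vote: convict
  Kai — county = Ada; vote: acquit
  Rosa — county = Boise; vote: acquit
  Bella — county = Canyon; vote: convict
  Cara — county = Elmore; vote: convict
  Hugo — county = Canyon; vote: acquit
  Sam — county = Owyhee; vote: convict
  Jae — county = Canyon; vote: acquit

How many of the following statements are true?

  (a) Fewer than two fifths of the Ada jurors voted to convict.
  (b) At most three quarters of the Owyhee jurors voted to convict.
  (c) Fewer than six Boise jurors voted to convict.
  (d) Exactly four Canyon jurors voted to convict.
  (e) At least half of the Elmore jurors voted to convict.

(a) Ada: |A| = 6, |A ∩ B| = 2; needs |A ∩ B| / |A| < 2/5 — true.
(b) Owyhee: |A| = 5, |A ∩ B| = 4; needs |A ∩ B| / |A| ≤ 3/4 — false.
(c) Boise: |A| = 7, |A ∩ B| = 5; needs |A ∩ B| < 6 — true.
(d) Canyon: |A| = 7, |A ∩ B| = 4; needs |A ∩ B| = 4 — true.
(e) Elmore: |A| = 6, |A ∩ B| = 3; needs |A ∩ B| ≥ |A ∖ B| — true.

4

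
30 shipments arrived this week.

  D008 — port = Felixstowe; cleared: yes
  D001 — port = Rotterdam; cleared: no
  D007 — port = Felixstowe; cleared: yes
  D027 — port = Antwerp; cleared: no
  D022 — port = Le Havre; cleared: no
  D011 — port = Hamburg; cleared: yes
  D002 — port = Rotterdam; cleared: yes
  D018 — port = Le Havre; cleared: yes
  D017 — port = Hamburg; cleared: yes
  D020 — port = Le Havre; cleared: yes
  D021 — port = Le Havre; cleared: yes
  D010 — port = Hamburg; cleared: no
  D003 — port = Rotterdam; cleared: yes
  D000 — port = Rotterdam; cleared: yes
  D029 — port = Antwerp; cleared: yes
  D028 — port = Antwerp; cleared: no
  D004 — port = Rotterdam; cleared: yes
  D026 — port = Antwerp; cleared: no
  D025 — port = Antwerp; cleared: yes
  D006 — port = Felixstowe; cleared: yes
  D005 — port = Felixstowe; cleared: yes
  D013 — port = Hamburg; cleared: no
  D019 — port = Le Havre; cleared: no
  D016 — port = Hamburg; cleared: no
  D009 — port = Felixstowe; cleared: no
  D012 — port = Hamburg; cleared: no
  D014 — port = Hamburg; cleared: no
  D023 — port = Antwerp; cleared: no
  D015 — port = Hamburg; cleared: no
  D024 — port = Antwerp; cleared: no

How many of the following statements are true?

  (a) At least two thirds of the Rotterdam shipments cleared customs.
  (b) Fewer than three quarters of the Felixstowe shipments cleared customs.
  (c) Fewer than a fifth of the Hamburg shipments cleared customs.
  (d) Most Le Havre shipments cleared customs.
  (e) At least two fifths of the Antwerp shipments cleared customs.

2

(a) Rotterdam: |A| = 5, |A ∩ B| = 4; needs |A ∩ B| / |A| ≥ 2/3 — true.
(b) Felixstowe: |A| = 5, |A ∩ B| = 4; needs |A ∩ B| / |A| < 3/4 — false.
(c) Hamburg: |A| = 8, |A ∩ B| = 2; needs |A ∩ B| / |A| < 1/5 — false.
(d) Le Havre: |A| = 5, |A ∩ B| = 3; needs |A ∩ B| > |A ∖ B| — true.
(e) Antwerp: |A| = 7, |A ∩ B| = 2; needs |A ∩ B| / |A| ≥ 2/5 — false.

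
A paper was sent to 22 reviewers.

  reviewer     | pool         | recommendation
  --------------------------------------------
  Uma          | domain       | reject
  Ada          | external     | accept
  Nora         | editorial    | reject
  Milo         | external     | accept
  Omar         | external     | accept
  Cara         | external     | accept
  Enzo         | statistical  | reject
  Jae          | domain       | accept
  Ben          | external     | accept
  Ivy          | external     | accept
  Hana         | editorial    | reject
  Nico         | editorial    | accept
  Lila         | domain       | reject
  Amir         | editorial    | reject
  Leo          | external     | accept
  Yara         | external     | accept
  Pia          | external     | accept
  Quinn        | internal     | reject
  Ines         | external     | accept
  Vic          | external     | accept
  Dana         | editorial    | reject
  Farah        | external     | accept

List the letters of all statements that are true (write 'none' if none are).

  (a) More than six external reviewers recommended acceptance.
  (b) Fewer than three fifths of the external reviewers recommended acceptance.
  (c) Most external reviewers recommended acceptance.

|A| = 12, |A ∩ B| = 12, |A ∖ B| = 0.
(a) |A ∩ B| > 6: holds.
(b) |A ∩ B| / |A| < 3/5: fails.
(c) |A ∩ B| > |A ∖ B|: holds.

(a), (c)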